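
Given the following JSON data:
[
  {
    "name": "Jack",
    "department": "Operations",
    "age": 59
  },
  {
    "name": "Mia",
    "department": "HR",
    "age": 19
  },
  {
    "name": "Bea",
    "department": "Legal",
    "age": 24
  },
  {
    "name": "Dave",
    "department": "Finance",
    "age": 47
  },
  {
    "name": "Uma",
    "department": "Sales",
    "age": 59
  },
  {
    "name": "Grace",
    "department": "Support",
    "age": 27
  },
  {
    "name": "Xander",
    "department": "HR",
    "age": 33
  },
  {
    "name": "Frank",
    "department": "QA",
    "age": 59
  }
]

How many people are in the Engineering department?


Scanning records for department = Engineering
  No matches found
Count: 0

ANSWER: 0


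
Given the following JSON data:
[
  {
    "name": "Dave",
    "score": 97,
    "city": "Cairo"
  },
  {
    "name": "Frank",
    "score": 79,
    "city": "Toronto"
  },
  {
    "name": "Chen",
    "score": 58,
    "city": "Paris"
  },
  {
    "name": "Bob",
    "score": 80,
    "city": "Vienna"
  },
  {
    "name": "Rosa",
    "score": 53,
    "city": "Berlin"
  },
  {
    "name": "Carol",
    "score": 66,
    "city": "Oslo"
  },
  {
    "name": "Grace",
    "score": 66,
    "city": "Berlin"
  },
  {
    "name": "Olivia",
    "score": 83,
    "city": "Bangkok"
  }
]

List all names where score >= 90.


Filtering records where score >= 90:
  Dave (score=97) -> YES
  Frank (score=79) -> no
  Chen (score=58) -> no
  Bob (score=80) -> no
  Rosa (score=53) -> no
  Carol (score=66) -> no
  Grace (score=66) -> no
  Olivia (score=83) -> no


ANSWER: Dave


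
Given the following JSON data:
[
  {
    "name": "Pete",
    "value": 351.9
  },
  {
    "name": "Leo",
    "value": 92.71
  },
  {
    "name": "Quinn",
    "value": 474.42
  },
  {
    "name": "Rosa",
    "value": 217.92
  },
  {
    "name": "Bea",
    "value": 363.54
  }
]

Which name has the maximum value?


Comparing values:
  Pete: 351.9
  Leo: 92.71
  Quinn: 474.42
  Rosa: 217.92
  Bea: 363.54
Maximum: Quinn (474.42)

ANSWER: Quinn


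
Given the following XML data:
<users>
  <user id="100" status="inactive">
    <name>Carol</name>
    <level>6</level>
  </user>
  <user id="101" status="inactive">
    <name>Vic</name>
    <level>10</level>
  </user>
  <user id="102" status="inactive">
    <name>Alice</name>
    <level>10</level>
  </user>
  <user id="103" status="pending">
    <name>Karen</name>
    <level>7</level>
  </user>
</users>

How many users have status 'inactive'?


Counting users with status='inactive':
  Carol (id=100) -> MATCH
  Vic (id=101) -> MATCH
  Alice (id=102) -> MATCH
Count: 3

ANSWER: 3


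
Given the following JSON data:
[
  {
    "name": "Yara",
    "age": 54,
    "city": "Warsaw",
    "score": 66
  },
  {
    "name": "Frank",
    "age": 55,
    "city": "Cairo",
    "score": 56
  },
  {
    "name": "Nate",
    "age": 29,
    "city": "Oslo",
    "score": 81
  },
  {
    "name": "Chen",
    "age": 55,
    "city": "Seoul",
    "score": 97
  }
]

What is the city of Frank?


Looking up record where name = Frank
Record index: 1
Field 'city' = Cairo

ANSWER: Cairo


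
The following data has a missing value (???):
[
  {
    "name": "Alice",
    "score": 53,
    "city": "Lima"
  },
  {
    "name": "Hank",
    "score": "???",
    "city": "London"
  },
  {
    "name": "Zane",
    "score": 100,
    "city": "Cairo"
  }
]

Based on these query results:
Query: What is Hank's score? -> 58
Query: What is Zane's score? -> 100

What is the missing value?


The missing value is Hank's score
From query: Hank's score = 58

ANSWER: 58


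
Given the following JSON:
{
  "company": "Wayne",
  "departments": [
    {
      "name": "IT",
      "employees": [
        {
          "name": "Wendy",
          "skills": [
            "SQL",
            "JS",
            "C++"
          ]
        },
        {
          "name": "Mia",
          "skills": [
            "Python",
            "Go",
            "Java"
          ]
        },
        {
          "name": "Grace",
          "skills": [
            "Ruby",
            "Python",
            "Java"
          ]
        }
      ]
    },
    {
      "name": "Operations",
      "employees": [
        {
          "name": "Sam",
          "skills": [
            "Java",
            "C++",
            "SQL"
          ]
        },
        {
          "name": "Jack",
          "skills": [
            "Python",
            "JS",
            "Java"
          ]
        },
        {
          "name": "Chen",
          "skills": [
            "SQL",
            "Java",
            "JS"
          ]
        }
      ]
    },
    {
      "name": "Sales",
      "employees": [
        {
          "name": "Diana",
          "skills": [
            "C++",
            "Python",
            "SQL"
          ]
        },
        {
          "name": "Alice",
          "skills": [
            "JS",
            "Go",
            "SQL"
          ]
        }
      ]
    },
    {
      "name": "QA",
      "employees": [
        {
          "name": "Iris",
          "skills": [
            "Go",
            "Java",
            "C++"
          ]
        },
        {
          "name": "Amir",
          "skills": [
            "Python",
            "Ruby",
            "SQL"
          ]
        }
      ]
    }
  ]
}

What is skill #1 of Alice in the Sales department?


Path: departments[2].employees[1].skills[0]
Value: JS

ANSWER: JS


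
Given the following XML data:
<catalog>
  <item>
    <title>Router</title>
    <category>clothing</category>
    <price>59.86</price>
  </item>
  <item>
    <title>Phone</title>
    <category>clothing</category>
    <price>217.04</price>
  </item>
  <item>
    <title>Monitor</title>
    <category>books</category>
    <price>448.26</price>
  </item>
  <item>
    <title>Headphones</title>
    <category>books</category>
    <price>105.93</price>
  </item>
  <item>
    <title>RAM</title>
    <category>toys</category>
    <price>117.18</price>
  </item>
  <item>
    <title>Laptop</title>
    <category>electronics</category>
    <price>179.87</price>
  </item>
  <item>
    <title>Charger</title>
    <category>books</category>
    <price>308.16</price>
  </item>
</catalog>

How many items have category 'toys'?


Scanning <item> elements for <category>toys</category>:
  Item 5: RAM -> MATCH
Count: 1

ANSWER: 1


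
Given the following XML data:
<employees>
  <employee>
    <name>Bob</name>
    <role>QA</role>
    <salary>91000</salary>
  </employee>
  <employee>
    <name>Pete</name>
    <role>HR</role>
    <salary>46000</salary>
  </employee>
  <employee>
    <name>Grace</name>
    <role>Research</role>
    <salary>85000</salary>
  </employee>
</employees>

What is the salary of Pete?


Searching for <employee> with <name>Pete</name>
Found at position 2
<salary>46000</salary>

ANSWER: 46000


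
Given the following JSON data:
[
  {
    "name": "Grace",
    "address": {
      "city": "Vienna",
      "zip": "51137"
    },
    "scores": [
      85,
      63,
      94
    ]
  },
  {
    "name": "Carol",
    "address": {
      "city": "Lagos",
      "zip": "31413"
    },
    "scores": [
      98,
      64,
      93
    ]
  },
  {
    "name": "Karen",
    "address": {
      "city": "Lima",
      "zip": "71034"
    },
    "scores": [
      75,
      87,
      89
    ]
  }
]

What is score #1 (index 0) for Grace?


Path: records[0].scores[0]
Value: 85

ANSWER: 85


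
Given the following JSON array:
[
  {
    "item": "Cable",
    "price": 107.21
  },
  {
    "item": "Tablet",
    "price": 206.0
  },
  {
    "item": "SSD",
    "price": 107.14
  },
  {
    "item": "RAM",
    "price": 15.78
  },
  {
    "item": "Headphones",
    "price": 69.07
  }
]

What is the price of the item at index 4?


Array index 4 -> Headphones
price = 69.07

ANSWER: 69.07


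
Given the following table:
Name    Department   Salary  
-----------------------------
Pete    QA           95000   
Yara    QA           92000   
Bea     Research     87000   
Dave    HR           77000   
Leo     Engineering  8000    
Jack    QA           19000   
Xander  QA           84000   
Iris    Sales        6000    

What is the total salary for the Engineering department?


Engineering department members:
  Leo: 8000
Total = 8000 = 8000

ANSWER: 8000


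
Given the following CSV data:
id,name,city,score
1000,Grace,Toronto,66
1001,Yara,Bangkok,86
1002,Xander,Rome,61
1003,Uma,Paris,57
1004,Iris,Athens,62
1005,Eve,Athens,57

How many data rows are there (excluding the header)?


Counting rows (excluding header):
Header: id,name,city,score
Data rows: 6

ANSWER: 6


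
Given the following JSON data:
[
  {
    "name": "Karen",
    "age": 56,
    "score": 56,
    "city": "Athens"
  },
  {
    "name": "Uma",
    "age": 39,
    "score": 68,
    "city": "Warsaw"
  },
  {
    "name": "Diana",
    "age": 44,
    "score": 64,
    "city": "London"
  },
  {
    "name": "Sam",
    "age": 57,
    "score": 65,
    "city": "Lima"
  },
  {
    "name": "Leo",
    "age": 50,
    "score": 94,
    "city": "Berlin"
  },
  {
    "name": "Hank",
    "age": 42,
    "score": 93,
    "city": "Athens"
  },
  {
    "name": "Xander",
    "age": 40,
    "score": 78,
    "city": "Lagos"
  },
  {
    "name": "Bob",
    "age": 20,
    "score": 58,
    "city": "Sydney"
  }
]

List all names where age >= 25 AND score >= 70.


Checking both conditions:
  Karen (age=56, score=56) -> no
  Uma (age=39, score=68) -> no
  Diana (age=44, score=64) -> no
  Sam (age=57, score=65) -> no
  Leo (age=50, score=94) -> YES
  Hank (age=42, score=93) -> YES
  Xander (age=40, score=78) -> YES
  Bob (age=20, score=58) -> no


ANSWER: Leo, Hank, Xander


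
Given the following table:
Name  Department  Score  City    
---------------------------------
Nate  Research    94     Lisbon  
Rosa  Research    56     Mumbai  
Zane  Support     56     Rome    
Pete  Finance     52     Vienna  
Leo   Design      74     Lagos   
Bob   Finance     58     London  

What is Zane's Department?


Row 3: Zane
Department = Support

ANSWER: Support


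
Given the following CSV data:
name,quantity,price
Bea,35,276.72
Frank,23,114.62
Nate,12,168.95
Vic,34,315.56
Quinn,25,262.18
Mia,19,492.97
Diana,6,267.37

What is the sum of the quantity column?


Values in 'quantity' column:
  Row 1: 35
  Row 2: 23
  Row 3: 12
  Row 4: 34
  Row 5: 25
  Row 6: 19
  Row 7: 6
Sum = 35 + 23 + 12 + 34 + 25 + 19 + 6 = 154

ANSWER: 154


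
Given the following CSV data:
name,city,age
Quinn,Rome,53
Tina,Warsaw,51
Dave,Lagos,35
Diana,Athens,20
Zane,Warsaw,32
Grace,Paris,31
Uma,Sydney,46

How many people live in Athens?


Scanning city column for 'Athens':
  Row 4: Diana -> MATCH
Total matches: 1

ANSWER: 1


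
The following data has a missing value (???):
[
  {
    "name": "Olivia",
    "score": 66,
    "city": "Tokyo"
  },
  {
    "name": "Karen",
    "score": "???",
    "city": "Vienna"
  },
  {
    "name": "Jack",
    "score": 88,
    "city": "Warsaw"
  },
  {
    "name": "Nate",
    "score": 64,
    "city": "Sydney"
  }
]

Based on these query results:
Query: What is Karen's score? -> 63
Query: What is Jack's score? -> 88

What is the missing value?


The missing value is Karen's score
From query: Karen's score = 63

ANSWER: 63


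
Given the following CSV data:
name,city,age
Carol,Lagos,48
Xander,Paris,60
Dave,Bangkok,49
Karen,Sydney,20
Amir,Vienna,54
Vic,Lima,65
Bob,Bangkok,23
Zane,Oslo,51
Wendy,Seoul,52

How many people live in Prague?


Scanning city column for 'Prague':
Total matches: 0

ANSWER: 0


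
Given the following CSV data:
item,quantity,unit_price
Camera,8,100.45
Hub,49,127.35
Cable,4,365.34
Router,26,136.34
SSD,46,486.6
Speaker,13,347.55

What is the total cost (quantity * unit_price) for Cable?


Row: Cable
quantity = 4
unit_price = 365.34
total = 4 * 365.34 = 1461.36

ANSWER: 1461.36


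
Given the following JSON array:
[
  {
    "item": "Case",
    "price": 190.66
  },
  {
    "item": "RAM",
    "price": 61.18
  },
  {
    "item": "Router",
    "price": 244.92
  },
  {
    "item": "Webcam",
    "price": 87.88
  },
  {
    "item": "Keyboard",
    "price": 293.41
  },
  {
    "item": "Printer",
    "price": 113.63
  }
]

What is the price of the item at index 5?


Array index 5 -> Printer
price = 113.63

ANSWER: 113.63


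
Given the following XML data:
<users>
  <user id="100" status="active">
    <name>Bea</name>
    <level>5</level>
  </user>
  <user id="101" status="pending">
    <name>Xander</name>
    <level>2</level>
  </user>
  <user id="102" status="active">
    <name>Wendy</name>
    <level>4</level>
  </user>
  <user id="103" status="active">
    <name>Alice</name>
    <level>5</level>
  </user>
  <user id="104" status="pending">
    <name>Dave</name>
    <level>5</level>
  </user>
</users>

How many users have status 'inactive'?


Counting users with status='inactive':
Count: 0

ANSWER: 0


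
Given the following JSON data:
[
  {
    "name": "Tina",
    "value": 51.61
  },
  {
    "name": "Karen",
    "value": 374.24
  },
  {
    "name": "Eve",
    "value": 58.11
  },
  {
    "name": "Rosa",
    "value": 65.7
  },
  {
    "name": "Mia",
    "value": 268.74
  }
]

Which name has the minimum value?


Comparing values:
  Tina: 51.61
  Karen: 374.24
  Eve: 58.11
  Rosa: 65.7
  Mia: 268.74
Minimum: Tina (51.61)

ANSWER: Tina


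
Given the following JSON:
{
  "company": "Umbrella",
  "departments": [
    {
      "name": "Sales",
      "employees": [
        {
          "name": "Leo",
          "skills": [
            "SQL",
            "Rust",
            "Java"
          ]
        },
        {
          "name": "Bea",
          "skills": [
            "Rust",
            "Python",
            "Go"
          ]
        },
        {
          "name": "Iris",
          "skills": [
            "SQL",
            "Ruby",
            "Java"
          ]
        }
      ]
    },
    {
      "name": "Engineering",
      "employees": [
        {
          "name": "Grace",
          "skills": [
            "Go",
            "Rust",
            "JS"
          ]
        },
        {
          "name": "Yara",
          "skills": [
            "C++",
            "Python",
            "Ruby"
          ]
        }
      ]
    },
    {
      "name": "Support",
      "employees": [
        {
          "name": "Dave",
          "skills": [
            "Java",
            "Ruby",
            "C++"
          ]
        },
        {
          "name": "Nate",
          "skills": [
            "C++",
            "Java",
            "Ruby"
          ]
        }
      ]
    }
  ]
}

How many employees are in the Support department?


Path: departments[2].employees
Count: 2

ANSWER: 2


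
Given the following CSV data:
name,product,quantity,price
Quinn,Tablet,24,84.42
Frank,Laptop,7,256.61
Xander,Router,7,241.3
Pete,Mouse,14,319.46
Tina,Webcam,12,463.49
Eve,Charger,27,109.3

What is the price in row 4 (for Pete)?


Row 4: Pete
Column 'price' = 319.46

ANSWER: 319.46


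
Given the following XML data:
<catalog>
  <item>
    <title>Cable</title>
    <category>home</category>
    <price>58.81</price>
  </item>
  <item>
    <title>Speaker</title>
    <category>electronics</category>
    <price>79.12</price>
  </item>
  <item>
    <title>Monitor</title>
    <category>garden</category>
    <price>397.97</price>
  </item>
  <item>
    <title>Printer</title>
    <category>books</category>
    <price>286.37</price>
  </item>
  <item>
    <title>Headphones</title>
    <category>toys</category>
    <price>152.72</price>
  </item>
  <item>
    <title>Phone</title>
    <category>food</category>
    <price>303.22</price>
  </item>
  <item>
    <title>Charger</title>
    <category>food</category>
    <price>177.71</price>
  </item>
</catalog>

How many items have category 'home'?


Scanning <item> elements for <category>home</category>:
  Item 1: Cable -> MATCH
Count: 1

ANSWER: 1


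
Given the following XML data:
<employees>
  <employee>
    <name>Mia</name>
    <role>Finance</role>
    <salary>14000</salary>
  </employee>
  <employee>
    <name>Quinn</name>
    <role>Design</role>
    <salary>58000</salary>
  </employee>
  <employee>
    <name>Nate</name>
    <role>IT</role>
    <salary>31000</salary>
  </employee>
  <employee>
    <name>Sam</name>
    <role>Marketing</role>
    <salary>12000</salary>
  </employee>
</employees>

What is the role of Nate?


Searching for <employee> with <name>Nate</name>
Found at position 3
<role>IT</role>

ANSWER: IT


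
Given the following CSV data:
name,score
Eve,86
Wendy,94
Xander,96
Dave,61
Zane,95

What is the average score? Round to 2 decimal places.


Scores: 86, 94, 96, 61, 95
Sum = 432
Count = 5
Average = 432 / 5 = 86.40

ANSWER: 86.40


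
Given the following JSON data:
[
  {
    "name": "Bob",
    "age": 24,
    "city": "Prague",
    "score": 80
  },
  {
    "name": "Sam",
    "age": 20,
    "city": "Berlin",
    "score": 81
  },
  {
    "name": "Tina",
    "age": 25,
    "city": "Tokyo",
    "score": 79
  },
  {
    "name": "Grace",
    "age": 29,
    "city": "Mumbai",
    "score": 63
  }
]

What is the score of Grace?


Looking up record where name = Grace
Record index: 3
Field 'score' = 63

ANSWER: 63


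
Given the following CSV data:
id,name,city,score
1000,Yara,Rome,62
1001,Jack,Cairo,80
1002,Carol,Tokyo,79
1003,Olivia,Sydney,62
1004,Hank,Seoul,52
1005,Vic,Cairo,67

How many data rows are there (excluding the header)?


Counting rows (excluding header):
Header: id,name,city,score
Data rows: 6

ANSWER: 6


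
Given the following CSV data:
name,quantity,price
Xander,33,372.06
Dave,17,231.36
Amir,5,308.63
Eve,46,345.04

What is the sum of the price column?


Values in 'price' column:
  Row 1: 372.06
  Row 2: 231.36
  Row 3: 308.63
  Row 4: 345.04
Sum = 372.06 + 231.36 + 308.63 + 345.04 = 1257.09

ANSWER: 1257.09


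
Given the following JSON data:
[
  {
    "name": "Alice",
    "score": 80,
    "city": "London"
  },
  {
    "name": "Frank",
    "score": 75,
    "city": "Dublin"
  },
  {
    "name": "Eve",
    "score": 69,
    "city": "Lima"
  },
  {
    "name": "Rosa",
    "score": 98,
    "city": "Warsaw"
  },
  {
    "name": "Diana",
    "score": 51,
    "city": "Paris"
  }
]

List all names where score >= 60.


Filtering records where score >= 60:
  Alice (score=80) -> YES
  Frank (score=75) -> YES
  Eve (score=69) -> YES
  Rosa (score=98) -> YES
  Diana (score=51) -> no


ANSWER: Alice, Frank, Eve, Rosa


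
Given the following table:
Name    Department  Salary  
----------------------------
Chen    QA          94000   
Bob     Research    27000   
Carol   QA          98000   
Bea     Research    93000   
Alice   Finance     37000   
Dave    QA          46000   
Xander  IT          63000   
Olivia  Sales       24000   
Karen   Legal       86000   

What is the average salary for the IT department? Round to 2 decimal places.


IT department members:
  Xander: 63000
Sum = 63000
Count = 1
Average = 63000 / 1 = 63000.00

ANSWER: 63000.00


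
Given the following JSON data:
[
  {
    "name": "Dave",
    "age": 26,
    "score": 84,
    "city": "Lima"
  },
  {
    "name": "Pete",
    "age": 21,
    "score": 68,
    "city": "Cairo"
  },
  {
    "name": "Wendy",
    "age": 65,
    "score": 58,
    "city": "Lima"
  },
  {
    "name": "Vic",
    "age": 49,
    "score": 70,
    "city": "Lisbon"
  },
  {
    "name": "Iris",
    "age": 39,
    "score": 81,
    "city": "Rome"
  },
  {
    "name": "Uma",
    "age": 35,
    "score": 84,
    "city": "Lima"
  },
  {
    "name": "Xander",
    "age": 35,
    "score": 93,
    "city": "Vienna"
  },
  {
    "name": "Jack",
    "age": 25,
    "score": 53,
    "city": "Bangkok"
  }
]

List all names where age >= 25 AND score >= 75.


Checking both conditions:
  Dave (age=26, score=84) -> YES
  Pete (age=21, score=68) -> no
  Wendy (age=65, score=58) -> no
  Vic (age=49, score=70) -> no
  Iris (age=39, score=81) -> YES
  Uma (age=35, score=84) -> YES
  Xander (age=35, score=93) -> YES
  Jack (age=25, score=53) -> no


ANSWER: Dave, Iris, Uma, Xander


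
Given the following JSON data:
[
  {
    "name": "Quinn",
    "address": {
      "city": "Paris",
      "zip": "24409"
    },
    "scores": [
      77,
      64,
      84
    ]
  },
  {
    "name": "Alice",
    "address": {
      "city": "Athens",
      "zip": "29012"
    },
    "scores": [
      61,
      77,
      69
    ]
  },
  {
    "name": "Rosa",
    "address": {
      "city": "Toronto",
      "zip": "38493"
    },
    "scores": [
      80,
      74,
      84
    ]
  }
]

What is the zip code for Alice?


Path: records[1].address.zip
Value: 29012

ANSWER: 29012


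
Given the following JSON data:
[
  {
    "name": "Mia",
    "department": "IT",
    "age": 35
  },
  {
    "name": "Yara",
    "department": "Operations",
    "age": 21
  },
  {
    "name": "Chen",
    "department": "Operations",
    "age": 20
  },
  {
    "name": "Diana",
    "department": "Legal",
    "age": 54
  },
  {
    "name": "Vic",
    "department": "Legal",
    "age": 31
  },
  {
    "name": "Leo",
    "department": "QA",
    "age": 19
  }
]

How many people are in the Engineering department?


Scanning records for department = Engineering
  No matches found
Count: 0

ANSWER: 0


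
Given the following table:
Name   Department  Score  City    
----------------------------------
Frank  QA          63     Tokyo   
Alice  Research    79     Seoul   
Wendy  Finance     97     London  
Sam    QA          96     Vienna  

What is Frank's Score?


Row 1: Frank
Score = 63

ANSWER: 63


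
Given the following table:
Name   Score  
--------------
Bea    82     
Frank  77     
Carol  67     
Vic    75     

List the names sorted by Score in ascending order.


Sorting by Score (ascending):
  Carol: 67
  Vic: 75
  Frank: 77
  Bea: 82


ANSWER: Carol, Vic, Frank, Bea


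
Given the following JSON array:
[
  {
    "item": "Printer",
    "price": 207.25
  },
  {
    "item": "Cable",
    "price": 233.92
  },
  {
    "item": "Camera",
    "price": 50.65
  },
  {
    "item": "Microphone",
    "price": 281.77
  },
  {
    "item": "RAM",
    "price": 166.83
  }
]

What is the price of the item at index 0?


Array index 0 -> Printer
price = 207.25

ANSWER: 207.25


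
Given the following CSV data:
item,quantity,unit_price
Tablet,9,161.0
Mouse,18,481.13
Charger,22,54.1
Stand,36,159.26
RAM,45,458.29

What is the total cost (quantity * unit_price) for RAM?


Row: RAM
quantity = 45
unit_price = 458.29
total = 45 * 458.29 = 20623.05

ANSWER: 20623.05


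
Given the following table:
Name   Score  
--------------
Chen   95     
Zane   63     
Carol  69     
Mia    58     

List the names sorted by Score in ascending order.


Sorting by Score (ascending):
  Mia: 58
  Zane: 63
  Carol: 69
  Chen: 95


ANSWER: Mia, Zane, Carol, Chen


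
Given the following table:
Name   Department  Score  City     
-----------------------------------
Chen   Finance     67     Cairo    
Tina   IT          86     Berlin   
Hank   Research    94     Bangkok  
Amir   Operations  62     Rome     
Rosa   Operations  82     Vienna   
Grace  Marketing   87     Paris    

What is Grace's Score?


Row 6: Grace
Score = 87

ANSWER: 87


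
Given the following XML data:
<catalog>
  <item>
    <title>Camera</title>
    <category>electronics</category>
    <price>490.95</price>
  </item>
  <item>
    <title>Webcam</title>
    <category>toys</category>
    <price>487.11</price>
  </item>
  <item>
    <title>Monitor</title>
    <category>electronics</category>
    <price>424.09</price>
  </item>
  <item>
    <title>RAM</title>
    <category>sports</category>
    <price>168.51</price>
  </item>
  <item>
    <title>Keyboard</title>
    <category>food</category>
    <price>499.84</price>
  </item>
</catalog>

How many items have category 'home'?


Scanning <item> elements for <category>home</category>:
Count: 0

ANSWER: 0


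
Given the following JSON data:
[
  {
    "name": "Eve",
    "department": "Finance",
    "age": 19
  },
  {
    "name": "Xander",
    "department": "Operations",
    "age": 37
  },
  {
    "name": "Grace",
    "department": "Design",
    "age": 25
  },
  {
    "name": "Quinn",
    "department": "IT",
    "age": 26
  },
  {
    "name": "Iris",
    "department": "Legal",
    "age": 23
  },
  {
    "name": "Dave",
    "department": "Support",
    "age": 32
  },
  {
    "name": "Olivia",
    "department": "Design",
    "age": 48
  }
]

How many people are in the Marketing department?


Scanning records for department = Marketing
  No matches found
Count: 0

ANSWER: 0


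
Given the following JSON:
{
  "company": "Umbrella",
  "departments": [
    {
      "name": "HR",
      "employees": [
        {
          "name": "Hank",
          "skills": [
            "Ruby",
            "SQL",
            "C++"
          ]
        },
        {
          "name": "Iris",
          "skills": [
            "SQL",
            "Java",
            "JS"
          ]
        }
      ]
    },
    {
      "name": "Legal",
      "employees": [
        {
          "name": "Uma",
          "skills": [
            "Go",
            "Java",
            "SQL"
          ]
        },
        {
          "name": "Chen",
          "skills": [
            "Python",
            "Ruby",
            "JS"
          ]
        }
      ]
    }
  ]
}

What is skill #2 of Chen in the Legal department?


Path: departments[1].employees[1].skills[1]
Value: Ruby

ANSWER: Ruby


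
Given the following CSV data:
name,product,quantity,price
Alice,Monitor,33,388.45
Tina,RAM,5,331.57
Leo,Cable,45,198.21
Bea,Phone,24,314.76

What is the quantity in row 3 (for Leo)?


Row 3: Leo
Column 'quantity' = 45

ANSWER: 45


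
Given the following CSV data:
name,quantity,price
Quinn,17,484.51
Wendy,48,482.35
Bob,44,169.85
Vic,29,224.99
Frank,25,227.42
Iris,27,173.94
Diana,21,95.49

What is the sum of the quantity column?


Values in 'quantity' column:
  Row 1: 17
  Row 2: 48
  Row 3: 44
  Row 4: 29
  Row 5: 25
  Row 6: 27
  Row 7: 21
Sum = 17 + 48 + 44 + 29 + 25 + 27 + 21 = 211

ANSWER: 211


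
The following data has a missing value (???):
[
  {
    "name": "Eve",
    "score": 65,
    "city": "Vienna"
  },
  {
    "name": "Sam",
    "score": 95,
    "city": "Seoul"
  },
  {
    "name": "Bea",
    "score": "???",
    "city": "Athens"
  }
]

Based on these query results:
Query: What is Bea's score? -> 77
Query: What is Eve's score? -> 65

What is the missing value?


The missing value is Bea's score
From query: Bea's score = 77

ANSWER: 77


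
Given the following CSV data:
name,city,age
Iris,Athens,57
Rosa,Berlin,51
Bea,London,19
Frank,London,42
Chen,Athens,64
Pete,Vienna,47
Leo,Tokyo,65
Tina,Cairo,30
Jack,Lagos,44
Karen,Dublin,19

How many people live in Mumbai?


Scanning city column for 'Mumbai':
Total matches: 0

ANSWER: 0


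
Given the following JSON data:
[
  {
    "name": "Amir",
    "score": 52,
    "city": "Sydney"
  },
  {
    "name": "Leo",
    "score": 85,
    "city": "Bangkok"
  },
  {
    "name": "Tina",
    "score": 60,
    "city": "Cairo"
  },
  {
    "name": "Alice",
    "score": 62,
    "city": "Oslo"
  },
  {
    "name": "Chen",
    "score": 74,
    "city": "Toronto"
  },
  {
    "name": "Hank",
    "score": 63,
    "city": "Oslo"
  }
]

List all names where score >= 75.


Filtering records where score >= 75:
  Amir (score=52) -> no
  Leo (score=85) -> YES
  Tina (score=60) -> no
  Alice (score=62) -> no
  Chen (score=74) -> no
  Hank (score=63) -> no


ANSWER: Leo


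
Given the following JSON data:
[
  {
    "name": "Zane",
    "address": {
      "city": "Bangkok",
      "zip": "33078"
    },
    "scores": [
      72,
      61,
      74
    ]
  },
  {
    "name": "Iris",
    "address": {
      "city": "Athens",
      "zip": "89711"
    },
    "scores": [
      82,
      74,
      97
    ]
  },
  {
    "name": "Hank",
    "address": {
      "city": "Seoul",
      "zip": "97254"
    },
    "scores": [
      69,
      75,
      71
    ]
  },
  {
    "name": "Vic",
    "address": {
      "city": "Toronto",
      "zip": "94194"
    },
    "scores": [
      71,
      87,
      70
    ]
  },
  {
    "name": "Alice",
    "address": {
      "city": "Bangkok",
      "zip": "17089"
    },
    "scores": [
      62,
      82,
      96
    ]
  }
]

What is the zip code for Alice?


Path: records[4].address.zip
Value: 17089

ANSWER: 17089


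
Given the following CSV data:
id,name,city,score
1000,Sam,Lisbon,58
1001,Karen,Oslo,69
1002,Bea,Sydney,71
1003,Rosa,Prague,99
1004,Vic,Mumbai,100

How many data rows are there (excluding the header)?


Counting rows (excluding header):
Header: id,name,city,score
Data rows: 5

ANSWER: 5


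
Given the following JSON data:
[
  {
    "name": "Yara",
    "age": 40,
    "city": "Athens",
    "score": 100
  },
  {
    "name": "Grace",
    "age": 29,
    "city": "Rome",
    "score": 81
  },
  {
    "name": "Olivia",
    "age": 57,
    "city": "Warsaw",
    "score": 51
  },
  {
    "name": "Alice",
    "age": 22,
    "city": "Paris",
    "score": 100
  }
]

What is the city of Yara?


Looking up record where name = Yara
Record index: 0
Field 'city' = Athens

ANSWER: Athens


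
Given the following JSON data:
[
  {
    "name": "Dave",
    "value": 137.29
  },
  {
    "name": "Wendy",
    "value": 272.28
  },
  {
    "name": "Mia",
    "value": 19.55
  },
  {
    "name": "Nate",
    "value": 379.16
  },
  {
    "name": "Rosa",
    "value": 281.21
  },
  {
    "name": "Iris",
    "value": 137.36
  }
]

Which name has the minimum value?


Comparing values:
  Dave: 137.29
  Wendy: 272.28
  Mia: 19.55
  Nate: 379.16
  Rosa: 281.21
  Iris: 137.36
Minimum: Mia (19.55)

ANSWER: Mia


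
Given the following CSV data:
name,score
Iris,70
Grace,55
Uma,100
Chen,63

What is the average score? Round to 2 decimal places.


Scores: 70, 55, 100, 63
Sum = 288
Count = 4
Average = 288 / 4 = 72.00

ANSWER: 72.00


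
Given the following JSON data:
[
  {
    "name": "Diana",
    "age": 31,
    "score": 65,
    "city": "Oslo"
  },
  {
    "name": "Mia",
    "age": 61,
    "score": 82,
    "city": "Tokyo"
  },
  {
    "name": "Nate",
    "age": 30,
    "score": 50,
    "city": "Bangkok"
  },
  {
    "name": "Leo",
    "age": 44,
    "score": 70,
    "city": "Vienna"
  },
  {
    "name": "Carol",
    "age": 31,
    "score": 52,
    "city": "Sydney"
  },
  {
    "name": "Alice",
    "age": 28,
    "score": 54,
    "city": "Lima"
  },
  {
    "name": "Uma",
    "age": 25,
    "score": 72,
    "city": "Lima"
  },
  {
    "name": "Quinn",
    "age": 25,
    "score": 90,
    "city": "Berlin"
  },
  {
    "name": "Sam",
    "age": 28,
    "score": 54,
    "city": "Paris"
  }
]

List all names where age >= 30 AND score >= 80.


Checking both conditions:
  Diana (age=31, score=65) -> no
  Mia (age=61, score=82) -> YES
  Nate (age=30, score=50) -> no
  Leo (age=44, score=70) -> no
  Carol (age=31, score=52) -> no
  Alice (age=28, score=54) -> no
  Uma (age=25, score=72) -> no
  Quinn (age=25, score=90) -> no
  Sam (age=28, score=54) -> no


ANSWER: Mia


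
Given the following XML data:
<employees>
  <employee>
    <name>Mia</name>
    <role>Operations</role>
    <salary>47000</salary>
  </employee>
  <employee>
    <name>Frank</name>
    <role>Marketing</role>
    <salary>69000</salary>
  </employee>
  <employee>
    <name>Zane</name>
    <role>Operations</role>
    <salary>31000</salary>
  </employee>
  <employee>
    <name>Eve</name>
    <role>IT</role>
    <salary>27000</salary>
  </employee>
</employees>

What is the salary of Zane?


Searching for <employee> with <name>Zane</name>
Found at position 3
<salary>31000</salary>

ANSWER: 31000


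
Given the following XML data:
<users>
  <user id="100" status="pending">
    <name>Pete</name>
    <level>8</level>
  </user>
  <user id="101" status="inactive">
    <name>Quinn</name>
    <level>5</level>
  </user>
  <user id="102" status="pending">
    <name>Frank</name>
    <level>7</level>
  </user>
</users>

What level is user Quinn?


Finding user: Quinn
<level>5</level>

ANSWER: 5


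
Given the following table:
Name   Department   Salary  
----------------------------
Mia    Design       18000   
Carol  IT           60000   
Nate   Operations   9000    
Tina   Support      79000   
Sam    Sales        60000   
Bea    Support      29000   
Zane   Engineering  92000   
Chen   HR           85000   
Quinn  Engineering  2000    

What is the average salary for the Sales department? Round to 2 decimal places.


Sales department members:
  Sam: 60000
Sum = 60000
Count = 1
Average = 60000 / 1 = 60000.00

ANSWER: 60000.00


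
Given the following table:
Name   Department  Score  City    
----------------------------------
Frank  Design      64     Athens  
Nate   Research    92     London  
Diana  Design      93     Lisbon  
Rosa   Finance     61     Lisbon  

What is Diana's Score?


Row 3: Diana
Score = 93

ANSWER: 93


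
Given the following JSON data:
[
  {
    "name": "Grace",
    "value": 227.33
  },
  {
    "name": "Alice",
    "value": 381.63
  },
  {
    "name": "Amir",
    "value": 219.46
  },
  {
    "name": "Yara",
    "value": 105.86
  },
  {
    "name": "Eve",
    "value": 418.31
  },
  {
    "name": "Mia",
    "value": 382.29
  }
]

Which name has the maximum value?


Comparing values:
  Grace: 227.33
  Alice: 381.63
  Amir: 219.46
  Yara: 105.86
  Eve: 418.31
  Mia: 382.29
Maximum: Eve (418.31)

ANSWER: Eve


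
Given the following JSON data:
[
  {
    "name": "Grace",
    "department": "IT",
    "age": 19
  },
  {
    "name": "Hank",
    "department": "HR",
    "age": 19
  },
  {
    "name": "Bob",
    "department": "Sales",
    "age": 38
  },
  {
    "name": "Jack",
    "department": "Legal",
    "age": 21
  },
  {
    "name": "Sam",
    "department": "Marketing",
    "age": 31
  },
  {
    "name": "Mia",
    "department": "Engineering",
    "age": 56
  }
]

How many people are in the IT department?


Scanning records for department = IT
  Record 0: Grace
Count: 1

ANSWER: 1


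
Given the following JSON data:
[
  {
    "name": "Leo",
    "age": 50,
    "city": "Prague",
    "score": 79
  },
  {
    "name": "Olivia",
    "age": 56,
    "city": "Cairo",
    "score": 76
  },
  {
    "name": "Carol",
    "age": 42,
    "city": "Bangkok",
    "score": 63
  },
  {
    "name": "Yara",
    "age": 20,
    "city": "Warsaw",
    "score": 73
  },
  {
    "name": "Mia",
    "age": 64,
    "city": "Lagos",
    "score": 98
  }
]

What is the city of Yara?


Looking up record where name = Yara
Record index: 3
Field 'city' = Warsaw

ANSWER: Warsaw


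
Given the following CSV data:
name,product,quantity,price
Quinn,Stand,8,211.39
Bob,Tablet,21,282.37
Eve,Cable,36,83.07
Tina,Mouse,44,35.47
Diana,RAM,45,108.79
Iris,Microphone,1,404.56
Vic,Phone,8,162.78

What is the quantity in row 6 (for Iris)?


Row 6: Iris
Column 'quantity' = 1

ANSWER: 1


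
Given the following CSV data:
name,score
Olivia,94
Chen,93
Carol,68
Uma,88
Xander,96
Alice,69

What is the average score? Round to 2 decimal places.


Scores: 94, 93, 68, 88, 96, 69
Sum = 508
Count = 6
Average = 508 / 6 = 84.67

ANSWER: 84.67


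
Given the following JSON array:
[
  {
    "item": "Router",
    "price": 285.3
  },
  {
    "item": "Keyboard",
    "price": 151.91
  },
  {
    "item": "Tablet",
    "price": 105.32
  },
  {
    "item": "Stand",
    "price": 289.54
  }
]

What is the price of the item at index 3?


Array index 3 -> Stand
price = 289.54

ANSWER: 289.54


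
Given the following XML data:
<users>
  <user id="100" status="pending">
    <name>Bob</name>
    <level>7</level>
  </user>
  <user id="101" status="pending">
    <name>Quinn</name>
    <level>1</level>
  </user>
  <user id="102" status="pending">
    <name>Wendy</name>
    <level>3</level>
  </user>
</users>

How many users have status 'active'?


Counting users with status='active':
Count: 0

ANSWER: 0


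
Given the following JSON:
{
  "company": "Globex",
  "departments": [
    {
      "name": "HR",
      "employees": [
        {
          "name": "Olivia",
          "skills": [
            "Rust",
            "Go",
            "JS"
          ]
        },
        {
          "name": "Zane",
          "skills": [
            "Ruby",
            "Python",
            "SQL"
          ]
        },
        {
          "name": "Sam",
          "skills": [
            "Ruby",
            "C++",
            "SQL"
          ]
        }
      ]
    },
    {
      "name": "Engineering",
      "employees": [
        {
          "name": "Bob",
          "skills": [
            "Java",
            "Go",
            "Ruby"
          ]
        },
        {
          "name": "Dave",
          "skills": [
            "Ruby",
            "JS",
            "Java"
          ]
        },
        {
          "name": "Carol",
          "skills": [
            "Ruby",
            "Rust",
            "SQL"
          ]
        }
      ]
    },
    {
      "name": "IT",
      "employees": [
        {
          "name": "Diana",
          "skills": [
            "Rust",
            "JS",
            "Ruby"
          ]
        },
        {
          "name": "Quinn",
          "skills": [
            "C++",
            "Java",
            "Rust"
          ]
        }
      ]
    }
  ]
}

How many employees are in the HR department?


Path: departments[0].employees
Count: 3

ANSWER: 3


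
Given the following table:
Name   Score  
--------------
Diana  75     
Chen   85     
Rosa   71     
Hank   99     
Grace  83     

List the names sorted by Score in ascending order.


Sorting by Score (ascending):
  Rosa: 71
  Diana: 75
  Grace: 83
  Chen: 85
  Hank: 99


ANSWER: Rosa, Diana, Grace, Chen, Hank


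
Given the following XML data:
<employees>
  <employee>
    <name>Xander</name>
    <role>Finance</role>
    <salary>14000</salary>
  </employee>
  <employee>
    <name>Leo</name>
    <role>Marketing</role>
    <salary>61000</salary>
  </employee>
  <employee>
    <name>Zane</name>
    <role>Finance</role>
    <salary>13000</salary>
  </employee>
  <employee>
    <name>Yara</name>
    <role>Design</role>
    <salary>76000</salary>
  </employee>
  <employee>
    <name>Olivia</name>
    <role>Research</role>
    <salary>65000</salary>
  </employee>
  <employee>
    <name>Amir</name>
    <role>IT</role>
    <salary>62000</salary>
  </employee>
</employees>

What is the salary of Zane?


Searching for <employee> with <name>Zane</name>
Found at position 3
<salary>13000</salary>

ANSWER: 13000


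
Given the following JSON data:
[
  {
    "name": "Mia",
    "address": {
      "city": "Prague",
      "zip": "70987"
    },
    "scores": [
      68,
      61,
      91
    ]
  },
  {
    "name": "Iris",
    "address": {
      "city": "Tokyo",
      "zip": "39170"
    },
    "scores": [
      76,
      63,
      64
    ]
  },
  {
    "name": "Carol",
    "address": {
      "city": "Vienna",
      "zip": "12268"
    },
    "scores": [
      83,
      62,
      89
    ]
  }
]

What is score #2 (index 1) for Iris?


Path: records[1].scores[1]
Value: 63

ANSWER: 63


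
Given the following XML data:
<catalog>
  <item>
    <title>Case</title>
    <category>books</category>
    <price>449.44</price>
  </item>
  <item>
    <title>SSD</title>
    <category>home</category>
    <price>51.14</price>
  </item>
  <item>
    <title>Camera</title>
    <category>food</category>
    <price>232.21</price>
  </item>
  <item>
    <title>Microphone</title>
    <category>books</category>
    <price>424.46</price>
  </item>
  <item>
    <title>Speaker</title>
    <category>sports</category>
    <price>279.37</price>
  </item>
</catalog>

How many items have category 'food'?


Scanning <item> elements for <category>food</category>:
  Item 3: Camera -> MATCH
Count: 1

ANSWER: 1


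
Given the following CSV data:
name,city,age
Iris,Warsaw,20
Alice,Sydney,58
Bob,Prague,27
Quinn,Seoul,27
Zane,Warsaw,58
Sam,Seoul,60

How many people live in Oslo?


Scanning city column for 'Oslo':
Total matches: 0

ANSWER: 0


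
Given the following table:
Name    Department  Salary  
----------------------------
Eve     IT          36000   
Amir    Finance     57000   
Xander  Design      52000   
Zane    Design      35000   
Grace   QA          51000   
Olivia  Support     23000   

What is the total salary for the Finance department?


Finance department members:
  Amir: 57000
Total = 57000 = 57000

ANSWER: 57000
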